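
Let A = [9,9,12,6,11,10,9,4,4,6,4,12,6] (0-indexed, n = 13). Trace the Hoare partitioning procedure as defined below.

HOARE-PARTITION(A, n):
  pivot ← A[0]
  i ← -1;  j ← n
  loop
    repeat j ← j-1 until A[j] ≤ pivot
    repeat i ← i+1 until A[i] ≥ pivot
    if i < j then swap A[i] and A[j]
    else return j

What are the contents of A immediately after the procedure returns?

pivot=9
j stops at 12 (6), i stops at 0 (9); swap ⇒ [6,9,12,6,11,10,9,4,4,6,4,12,9]
j stops at 10 (4), i stops at 1 (9); swap ⇒ [6,4,12,6,11,10,9,4,4,6,9,12,9]
j stops at 9 (6), i stops at 2 (12); swap ⇒ [6,4,6,6,11,10,9,4,4,12,9,12,9]
j stops at 8 (4), i stops at 4 (11); swap ⇒ [6,4,6,6,4,10,9,4,11,12,9,12,9]
j stops at 7 (4), i stops at 5 (10); swap ⇒ [6,4,6,6,4,4,9,10,11,12,9,12,9]
j stops at 6, i stops at 6; i≥j ⇒ return 6. A=[6,4,6,6,4,4,9,10,11,12,9,12,9]

[6,4,6,6,4,4,9,10,11,12,9,12,9]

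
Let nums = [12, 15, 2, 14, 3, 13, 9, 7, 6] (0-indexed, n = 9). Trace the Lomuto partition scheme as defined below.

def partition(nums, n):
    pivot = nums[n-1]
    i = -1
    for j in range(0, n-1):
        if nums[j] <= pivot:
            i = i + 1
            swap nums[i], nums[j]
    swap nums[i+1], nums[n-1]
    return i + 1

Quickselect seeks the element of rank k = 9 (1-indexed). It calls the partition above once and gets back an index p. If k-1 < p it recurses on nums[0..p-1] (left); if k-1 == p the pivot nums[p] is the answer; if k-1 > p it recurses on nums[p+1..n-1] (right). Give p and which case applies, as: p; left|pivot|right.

2; right

pivot=6, i=-1
j=0: 12>6, skip
j=1: 15>6, skip
j=2: 2≤6, i=0, swap(0,2) ⇒ [2, 15, 12, 14, 3, 13, 9, 7, 6]
j=3: 14>6, skip
j=4: 3≤6, i=1, swap(1,4) ⇒ [2, 3, 12, 14, 15, 13, 9, 7, 6]
j=5: 13>6, skip
j=6: 9>6, skip
j=7: 7>6, skip
swap(2,8) ⇒ [2, 3, 6, 14, 15, 13, 9, 7, 12]; return 2
p = 2; k-1 = 8 > 2 ⇒ right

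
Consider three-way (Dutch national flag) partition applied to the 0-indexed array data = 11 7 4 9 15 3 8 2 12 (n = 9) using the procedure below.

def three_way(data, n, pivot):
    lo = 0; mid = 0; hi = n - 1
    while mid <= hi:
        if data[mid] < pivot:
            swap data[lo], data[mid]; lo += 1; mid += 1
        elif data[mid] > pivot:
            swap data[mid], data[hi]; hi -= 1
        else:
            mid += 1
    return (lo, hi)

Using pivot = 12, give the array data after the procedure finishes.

pivot = 12; lo=0, mid=0, hi=8
data[mid]=11<12: swap data[0],data[0]; lo=1,mid=1 → 11 7 4 9 15 3 8 2 12
data[mid]=7<12: swap data[1],data[1]; lo=2,mid=2 → 11 7 4 9 15 3 8 2 12
data[mid]=4<12: swap data[2],data[2]; lo=3,mid=3 → 11 7 4 9 15 3 8 2 12
data[mid]=9<12: swap data[3],data[3]; lo=4,mid=4 → 11 7 4 9 15 3 8 2 12
data[mid]=15>12: swap data[4],data[8]; hi=7 → 11 7 4 9 12 3 8 2 15
data[mid]=12=12: mid=5
data[mid]=3<12: swap data[4],data[5]; lo=5,mid=6 → 11 7 4 9 3 12 8 2 15
data[mid]=8<12: swap data[5],data[6]; lo=6,mid=7 → 11 7 4 9 3 8 12 2 15
data[mid]=2<12: swap data[6],data[7]; lo=7,mid=8 → 11 7 4 9 3 8 2 12 15
end: lo=7, hi=7; data = 11 7 4 9 3 8 2 12 15

11 7 4 9 3 8 2 12 15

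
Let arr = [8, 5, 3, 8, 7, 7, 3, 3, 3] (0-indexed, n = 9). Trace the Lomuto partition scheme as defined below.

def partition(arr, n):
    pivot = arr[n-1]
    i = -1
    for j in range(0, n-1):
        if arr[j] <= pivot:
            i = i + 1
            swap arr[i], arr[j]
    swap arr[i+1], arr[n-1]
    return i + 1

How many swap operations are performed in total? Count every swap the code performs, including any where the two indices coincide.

pivot = arr[8] = 3; i = -1
j=0: arr[0]=8 > 3 → no swap
j=1: arr[1]=5 > 3 → no swap
j=2: arr[2]=3 ≤ 3 → i=0, swap arr[0],arr[2] → [3, 5, 8, 8, 7, 7, 3, 3, 3]
j=3: arr[3]=8 > 3 → no swap
j=4: arr[4]=7 > 3 → no swap
j=5: arr[5]=7 > 3 → no swap
j=6: arr[6]=3 ≤ 3 → i=1, swap arr[1],arr[6] → [3, 3, 8, 8, 7, 7, 5, 3, 3]
j=7: arr[7]=3 ≤ 3 → i=2, swap arr[2],arr[7] → [3, 3, 3, 8, 7, 7, 5, 8, 3]
final swap arr[3],arr[8] → [3, 3, 3, 3, 7, 7, 5, 8, 8]; return 3

4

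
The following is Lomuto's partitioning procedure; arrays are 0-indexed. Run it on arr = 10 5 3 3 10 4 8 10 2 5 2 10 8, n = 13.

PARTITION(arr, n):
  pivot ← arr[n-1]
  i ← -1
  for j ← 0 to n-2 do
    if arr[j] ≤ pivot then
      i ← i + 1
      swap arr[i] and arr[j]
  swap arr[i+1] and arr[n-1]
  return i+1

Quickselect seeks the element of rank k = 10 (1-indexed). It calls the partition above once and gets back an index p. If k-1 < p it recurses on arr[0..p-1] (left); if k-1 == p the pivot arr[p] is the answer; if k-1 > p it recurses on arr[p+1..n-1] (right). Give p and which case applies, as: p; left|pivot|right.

pivot=8, i=-1
j=0: 10>8, skip
j=1: 5≤8, i=0, swap(0,1) ⇒ 5 10 3 3 10 4 8 10 2 5 2 10 8
j=2: 3≤8, i=1, swap(1,2) ⇒ 5 3 10 3 10 4 8 10 2 5 2 10 8
j=3: 3≤8, i=2, swap(2,3) ⇒ 5 3 3 10 10 4 8 10 2 5 2 10 8
j=4: 10>8, skip
j=5: 4≤8, i=3, swap(3,5) ⇒ 5 3 3 4 10 10 8 10 2 5 2 10 8
j=6: 8≤8, i=4, swap(4,6) ⇒ 5 3 3 4 8 10 10 10 2 5 2 10 8
j=7: 10>8, skip
j=8: 2≤8, i=5, swap(5,8) ⇒ 5 3 3 4 8 2 10 10 10 5 2 10 8
j=9: 5≤8, i=6, swap(6,9) ⇒ 5 3 3 4 8 2 5 10 10 10 2 10 8
j=10: 2≤8, i=7, swap(7,10) ⇒ 5 3 3 4 8 2 5 2 10 10 10 10 8
j=11: 10>8, skip
swap(8,12) ⇒ 5 3 3 4 8 2 5 2 8 10 10 10 10; return 8
p = 8; k-1 = 9 > 8 ⇒ right

8; right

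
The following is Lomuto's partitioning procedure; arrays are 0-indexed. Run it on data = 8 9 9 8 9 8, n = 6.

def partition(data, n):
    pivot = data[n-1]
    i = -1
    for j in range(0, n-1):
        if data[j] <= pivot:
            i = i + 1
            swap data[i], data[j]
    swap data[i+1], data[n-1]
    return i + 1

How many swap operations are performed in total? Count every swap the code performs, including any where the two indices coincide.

3

pivot = data[5] = 8; i = -1
j=0: data[0]=8 ≤ 8 → i=0, swap data[0],data[0] (no change) → 8 9 9 8 9 8
j=1: data[1]=9 > 8 → no swap
j=2: data[2]=9 > 8 → no swap
j=3: data[3]=8 ≤ 8 → i=1, swap data[1],data[3] → 8 8 9 9 9 8
j=4: data[4]=9 > 8 → no swap
final swap data[2],data[5] → 8 8 8 9 9 9; return 2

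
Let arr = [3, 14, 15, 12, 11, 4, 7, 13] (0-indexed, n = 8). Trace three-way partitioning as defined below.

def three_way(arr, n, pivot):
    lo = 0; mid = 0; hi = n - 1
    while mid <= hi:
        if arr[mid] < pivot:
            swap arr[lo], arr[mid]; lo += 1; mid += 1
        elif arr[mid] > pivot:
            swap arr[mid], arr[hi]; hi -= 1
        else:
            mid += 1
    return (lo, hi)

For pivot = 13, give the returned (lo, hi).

pivot = 13; lo=0, mid=0, hi=7
arr[mid]=3<13: swap arr[0],arr[0]; lo=1,mid=1 → [3, 14, 15, 12, 11, 4, 7, 13]
arr[mid]=14>13: swap arr[1],arr[7]; hi=6 → [3, 13, 15, 12, 11, 4, 7, 14]
arr[mid]=13=13: mid=2
arr[mid]=15>13: swap arr[2],arr[6]; hi=5 → [3, 13, 7, 12, 11, 4, 15, 14]
arr[mid]=7<13: swap arr[1],arr[2]; lo=2,mid=3 → [3, 7, 13, 12, 11, 4, 15, 14]
arr[mid]=12<13: swap arr[2],arr[3]; lo=3,mid=4 → [3, 7, 12, 13, 11, 4, 15, 14]
arr[mid]=11<13: swap arr[3],arr[4]; lo=4,mid=5 → [3, 7, 12, 11, 13, 4, 15, 14]
arr[mid]=4<13: swap arr[4],arr[5]; lo=5,mid=6 → [3, 7, 12, 11, 4, 13, 15, 14]
end: lo=5, hi=5; arr = [3, 7, 12, 11, 4, 13, 15, 14]

(5, 5)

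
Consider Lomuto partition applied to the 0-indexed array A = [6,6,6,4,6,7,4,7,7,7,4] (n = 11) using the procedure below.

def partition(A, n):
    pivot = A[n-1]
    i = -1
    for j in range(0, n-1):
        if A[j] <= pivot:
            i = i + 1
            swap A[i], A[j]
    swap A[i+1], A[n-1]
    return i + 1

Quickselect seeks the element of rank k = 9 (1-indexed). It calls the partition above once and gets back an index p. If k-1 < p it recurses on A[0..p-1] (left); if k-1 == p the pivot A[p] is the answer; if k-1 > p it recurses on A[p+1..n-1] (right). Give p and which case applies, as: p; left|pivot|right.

2; right

pivot = A[10] = 4; i = -1
j=0: A[0]=6 > 4 → no swap
j=1: A[1]=6 > 4 → no swap
j=2: A[2]=6 > 4 → no swap
j=3: A[3]=4 ≤ 4 → i=0, swap A[0],A[3] → [4,6,6,6,6,7,4,7,7,7,4]
j=4: A[4]=6 > 4 → no swap
j=5: A[5]=7 > 4 → no swap
j=6: A[6]=4 ≤ 4 → i=1, swap A[1],A[6] → [4,4,6,6,6,7,6,7,7,7,4]
j=7: A[7]=7 > 4 → no swap
j=8: A[8]=7 > 4 → no swap
j=9: A[9]=7 > 4 → no swap
final swap A[2],A[10] → [4,4,4,6,6,7,6,7,7,7,6]; return 2
p = 2; k-1 = 8 > 2 ⇒ right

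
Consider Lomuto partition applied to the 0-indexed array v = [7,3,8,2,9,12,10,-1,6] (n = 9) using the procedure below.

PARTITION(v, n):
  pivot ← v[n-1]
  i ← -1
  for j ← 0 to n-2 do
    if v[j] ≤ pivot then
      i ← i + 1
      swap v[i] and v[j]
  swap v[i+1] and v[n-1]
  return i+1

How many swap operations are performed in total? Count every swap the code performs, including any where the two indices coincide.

4

pivot = v[8] = 6; i = -1
j=0: v[0]=7 > 6 → no swap
j=1: v[1]=3 ≤ 6 → i=0, swap v[0],v[1] → [3,7,8,2,9,12,10,-1,6]
j=2: v[2]=8 > 6 → no swap
j=3: v[3]=2 ≤ 6 → i=1, swap v[1],v[3] → [3,2,8,7,9,12,10,-1,6]
j=4: v[4]=9 > 6 → no swap
j=5: v[5]=12 > 6 → no swap
j=6: v[6]=10 > 6 → no swap
j=7: v[7]=-1 ≤ 6 → i=2, swap v[2],v[7] → [3,2,-1,7,9,12,10,8,6]
final swap v[3],v[8] → [3,2,-1,6,9,12,10,8,7]; return 3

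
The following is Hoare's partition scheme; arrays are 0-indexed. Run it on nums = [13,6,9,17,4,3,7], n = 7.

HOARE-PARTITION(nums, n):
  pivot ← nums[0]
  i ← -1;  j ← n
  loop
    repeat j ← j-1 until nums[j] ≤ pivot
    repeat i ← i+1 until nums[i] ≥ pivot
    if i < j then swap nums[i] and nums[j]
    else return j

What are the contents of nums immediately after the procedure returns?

pivot=13
j stops at 6 (7), i stops at 0 (13); swap ⇒ [7,6,9,17,4,3,13]
j stops at 5 (3), i stops at 3 (17); swap ⇒ [7,6,9,3,4,17,13]
j stops at 4, i stops at 5; i≥j ⇒ return 4. nums=[7,6,9,3,4,17,13]

[7,6,9,3,4,17,13]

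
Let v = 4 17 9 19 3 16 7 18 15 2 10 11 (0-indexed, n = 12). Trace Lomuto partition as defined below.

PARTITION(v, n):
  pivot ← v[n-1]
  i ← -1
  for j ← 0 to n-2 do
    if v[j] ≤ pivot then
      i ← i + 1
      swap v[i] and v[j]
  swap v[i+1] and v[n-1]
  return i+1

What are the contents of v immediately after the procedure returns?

4 9 3 7 2 10 11 18 15 17 16 19

pivot=11, i=-1
j=0: 4≤11, i=0, swap(0,0) ⇒ 4 17 9 19 3 16 7 18 15 2 10 11
j=1: 17>11, skip
j=2: 9≤11, i=1, swap(1,2) ⇒ 4 9 17 19 3 16 7 18 15 2 10 11
j=3: 19>11, skip
j=4: 3≤11, i=2, swap(2,4) ⇒ 4 9 3 19 17 16 7 18 15 2 10 11
j=5: 16>11, skip
j=6: 7≤11, i=3, swap(3,6) ⇒ 4 9 3 7 17 16 19 18 15 2 10 11
j=7: 18>11, skip
j=8: 15>11, skip
j=9: 2≤11, i=4, swap(4,9) ⇒ 4 9 3 7 2 16 19 18 15 17 10 11
j=10: 10≤11, i=5, swap(5,10) ⇒ 4 9 3 7 2 10 19 18 15 17 16 11
swap(6,11) ⇒ 4 9 3 7 2 10 11 18 15 17 16 19; return 6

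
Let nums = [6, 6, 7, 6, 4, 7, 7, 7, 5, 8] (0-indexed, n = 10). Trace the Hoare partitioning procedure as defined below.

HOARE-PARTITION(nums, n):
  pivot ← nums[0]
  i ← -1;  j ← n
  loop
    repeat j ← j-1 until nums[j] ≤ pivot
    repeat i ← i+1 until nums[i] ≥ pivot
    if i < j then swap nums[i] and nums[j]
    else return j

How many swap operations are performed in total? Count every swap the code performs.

pivot = nums[0] = 6; i = -1, j = 10
j→8 (nums[8]=5≤6), i→0 (nums[0]=6≥6); i<j, swap → [5, 6, 7, 6, 4, 7, 7, 7, 6, 8]
j→4 (nums[4]=4≤6), i→1 (nums[1]=6≥6); i<j, swap → [5, 4, 7, 6, 6, 7, 7, 7, 6, 8]
j→3 (nums[3]=6≤6), i→2 (nums[2]=7≥6); i<j, swap → [5, 4, 6, 7, 6, 7, 7, 7, 6, 8]
j→2, i→3; i≥j, return j=2. nums = [5, 4, 6, 7, 6, 7, 7, 7, 6, 8]

3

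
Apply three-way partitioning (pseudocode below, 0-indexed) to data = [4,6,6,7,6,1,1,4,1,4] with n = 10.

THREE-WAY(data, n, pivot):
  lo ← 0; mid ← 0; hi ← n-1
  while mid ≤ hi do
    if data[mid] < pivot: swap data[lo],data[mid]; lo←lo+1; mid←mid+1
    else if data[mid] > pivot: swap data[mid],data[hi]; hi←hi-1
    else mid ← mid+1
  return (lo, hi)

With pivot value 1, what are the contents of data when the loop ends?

pivot = 1; lo=0, mid=0, hi=9
data[mid]=4>1: swap data[0],data[9]; hi=8 → [4,6,6,7,6,1,1,4,1,4]
data[mid]=4>1: swap data[0],data[8]; hi=7 → [1,6,6,7,6,1,1,4,4,4]
data[mid]=1=1: mid=1
data[mid]=6>1: swap data[1],data[7]; hi=6 → [1,4,6,7,6,1,1,6,4,4]
data[mid]=4>1: swap data[1],data[6]; hi=5 → [1,1,6,7,6,1,4,6,4,4]
data[mid]=1=1: mid=2
data[mid]=6>1: swap data[2],data[5]; hi=4 → [1,1,1,7,6,6,4,6,4,4]
data[mid]=1=1: mid=3
data[mid]=7>1: swap data[3],data[4]; hi=3 → [1,1,1,6,7,6,4,6,4,4]
data[mid]=6>1: swap data[3],data[3]; hi=2 → [1,1,1,6,7,6,4,6,4,4]
end: lo=0, hi=2; data = [1,1,1,6,7,6,4,6,4,4]

[1,1,1,6,7,6,4,6,4,4]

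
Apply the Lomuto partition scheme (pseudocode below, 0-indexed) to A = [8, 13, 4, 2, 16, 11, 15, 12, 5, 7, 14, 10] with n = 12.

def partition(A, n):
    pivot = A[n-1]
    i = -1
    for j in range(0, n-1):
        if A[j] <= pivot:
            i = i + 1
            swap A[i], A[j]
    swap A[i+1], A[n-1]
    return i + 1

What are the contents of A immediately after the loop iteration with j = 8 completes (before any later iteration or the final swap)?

pivot = A[11] = 10; i = -1
j=0: A[0]=8 ≤ 10 → i=0, swap A[0],A[0] (no change) → [8, 13, 4, 2, 16, 11, 15, 12, 5, 7, 14, 10]
j=1: A[1]=13 > 10 → no swap
j=2: A[2]=4 ≤ 10 → i=1, swap A[1],A[2] → [8, 4, 13, 2, 16, 11, 15, 12, 5, 7, 14, 10]
j=3: A[3]=2 ≤ 10 → i=2, swap A[2],A[3] → [8, 4, 2, 13, 16, 11, 15, 12, 5, 7, 14, 10]
j=4: A[4]=16 > 10 → no swap
j=5: A[5]=11 > 10 → no swap
j=6: A[6]=15 > 10 → no swap
j=7: A[7]=12 > 10 → no swap
j=8: A[8]=5 ≤ 10 → i=3, swap A[3],A[8] → [8, 4, 2, 5, 16, 11, 15, 12, 13, 7, 14, 10]
(after j=8) A = [8, 4, 2, 5, 16, 11, 15, 12, 13, 7, 14, 10]

[8, 4, 2, 5, 16, 11, 15, 12, 13, 7, 14, 10]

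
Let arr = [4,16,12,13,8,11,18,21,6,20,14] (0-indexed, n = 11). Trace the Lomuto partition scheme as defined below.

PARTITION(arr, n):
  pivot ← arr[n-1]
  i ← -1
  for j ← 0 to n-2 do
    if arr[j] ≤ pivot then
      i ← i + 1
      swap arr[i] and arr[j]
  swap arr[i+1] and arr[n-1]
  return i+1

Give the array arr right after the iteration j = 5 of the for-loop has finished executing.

pivot=14, i=-1
j=0: 4≤14, i=0, swap(0,0) ⇒ [4,16,12,13,8,11,18,21,6,20,14]
j=1: 16>14, skip
j=2: 12≤14, i=1, swap(1,2) ⇒ [4,12,16,13,8,11,18,21,6,20,14]
j=3: 13≤14, i=2, swap(2,3) ⇒ [4,12,13,16,8,11,18,21,6,20,14]
j=4: 8≤14, i=3, swap(3,4) ⇒ [4,12,13,8,16,11,18,21,6,20,14]
j=5: 11≤14, i=4, swap(4,5) ⇒ [4,12,13,8,11,16,18,21,6,20,14]
(after j=5) arr = [4,12,13,8,11,16,18,21,6,20,14]

[4,12,13,8,11,16,18,21,6,20,14]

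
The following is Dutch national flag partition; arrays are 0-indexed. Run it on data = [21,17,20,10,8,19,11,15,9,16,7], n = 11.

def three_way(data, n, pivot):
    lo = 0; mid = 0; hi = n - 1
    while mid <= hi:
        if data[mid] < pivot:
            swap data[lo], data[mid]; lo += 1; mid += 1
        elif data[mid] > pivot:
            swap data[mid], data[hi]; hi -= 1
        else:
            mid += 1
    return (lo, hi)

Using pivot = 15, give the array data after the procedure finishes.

[7,9,10,8,11,15,19,20,16,17,21]

lo=0 mid=0 hi=10
21>15: swap(0,10), hi=9 ⇒ [7,17,20,10,8,19,11,15,9,16,21]
7<15: swap(0,0), lo=1 mid=1 ⇒ [7,17,20,10,8,19,11,15,9,16,21]
17>15: swap(1,9), hi=8 ⇒ [7,16,20,10,8,19,11,15,9,17,21]
16>15: swap(1,8), hi=7 ⇒ [7,9,20,10,8,19,11,15,16,17,21]
9<15: swap(1,1), lo=2 mid=2 ⇒ [7,9,20,10,8,19,11,15,16,17,21]
20>15: swap(2,7), hi=6 ⇒ [7,9,15,10,8,19,11,20,16,17,21]
15=15: mid=3
10<15: swap(2,3), lo=3 mid=4 ⇒ [7,9,10,15,8,19,11,20,16,17,21]
8<15: swap(3,4), lo=4 mid=5 ⇒ [7,9,10,8,15,19,11,20,16,17,21]
19>15: swap(5,6), hi=5 ⇒ [7,9,10,8,15,11,19,20,16,17,21]
11<15: swap(4,5), lo=5 mid=6 ⇒ [7,9,10,8,11,15,19,20,16,17,21]
done. lo=5 hi=5; data=[7,9,10,8,11,15,19,20,16,17,21]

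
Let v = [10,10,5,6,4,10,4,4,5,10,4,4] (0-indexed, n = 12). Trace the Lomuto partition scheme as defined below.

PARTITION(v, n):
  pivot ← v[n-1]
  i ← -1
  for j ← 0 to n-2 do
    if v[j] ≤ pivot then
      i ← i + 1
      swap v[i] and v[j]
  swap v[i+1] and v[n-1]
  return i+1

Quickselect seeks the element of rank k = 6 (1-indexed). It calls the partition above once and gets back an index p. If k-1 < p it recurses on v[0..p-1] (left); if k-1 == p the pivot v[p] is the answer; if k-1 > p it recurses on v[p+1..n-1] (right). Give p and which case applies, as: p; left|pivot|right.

pivot=4, i=-1
j=0: 10>4, skip
j=1: 10>4, skip
j=2: 5>4, skip
j=3: 6>4, skip
j=4: 4≤4, i=0, swap(0,4) ⇒ [4,10,5,6,10,10,4,4,5,10,4,4]
j=5: 10>4, skip
j=6: 4≤4, i=1, swap(1,6) ⇒ [4,4,5,6,10,10,10,4,5,10,4,4]
j=7: 4≤4, i=2, swap(2,7) ⇒ [4,4,4,6,10,10,10,5,5,10,4,4]
j=8: 5>4, skip
j=9: 10>4, skip
j=10: 4≤4, i=3, swap(3,10) ⇒ [4,4,4,4,10,10,10,5,5,10,6,4]
swap(4,11) ⇒ [4,4,4,4,4,10,10,5,5,10,6,10]; return 4
p = 4; k-1 = 5 > 4 ⇒ right

4; right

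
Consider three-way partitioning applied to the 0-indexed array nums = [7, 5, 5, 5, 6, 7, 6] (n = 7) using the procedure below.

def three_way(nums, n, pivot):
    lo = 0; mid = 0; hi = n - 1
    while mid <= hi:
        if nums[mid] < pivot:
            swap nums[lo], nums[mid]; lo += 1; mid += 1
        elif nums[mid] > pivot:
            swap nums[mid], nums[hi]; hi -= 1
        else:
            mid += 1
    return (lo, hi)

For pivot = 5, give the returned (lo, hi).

(0, 2)

pivot = 5; lo=0, mid=0, hi=6
nums[mid]=7>5: swap nums[0],nums[6]; hi=5 → [6, 5, 5, 5, 6, 7, 7]
nums[mid]=6>5: swap nums[0],nums[5]; hi=4 → [7, 5, 5, 5, 6, 6, 7]
nums[mid]=7>5: swap nums[0],nums[4]; hi=3 → [6, 5, 5, 5, 7, 6, 7]
nums[mid]=6>5: swap nums[0],nums[3]; hi=2 → [5, 5, 5, 6, 7, 6, 7]
nums[mid]=5=5: mid=1
nums[mid]=5=5: mid=2
nums[mid]=5=5: mid=3
end: lo=0, hi=2; nums = [5, 5, 5, 6, 7, 6, 7]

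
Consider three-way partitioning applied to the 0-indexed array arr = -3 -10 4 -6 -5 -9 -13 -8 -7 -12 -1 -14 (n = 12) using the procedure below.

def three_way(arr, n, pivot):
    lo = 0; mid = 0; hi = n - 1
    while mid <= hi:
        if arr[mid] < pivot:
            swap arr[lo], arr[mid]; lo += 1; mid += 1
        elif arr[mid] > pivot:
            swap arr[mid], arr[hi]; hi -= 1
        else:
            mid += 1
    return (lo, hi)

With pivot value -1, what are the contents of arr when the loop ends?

lo=0 mid=0 hi=11
-3<-1: swap(0,0), lo=1 mid=1 ⇒ -3 -10 4 -6 -5 -9 -13 -8 -7 -12 -1 -14
-10<-1: swap(1,1), lo=2 mid=2 ⇒ -3 -10 4 -6 -5 -9 -13 -8 -7 -12 -1 -14
4>-1: swap(2,11), hi=10 ⇒ -3 -10 -14 -6 -5 -9 -13 -8 -7 -12 -1 4
-14<-1: swap(2,2), lo=3 mid=3 ⇒ -3 -10 -14 -6 -5 -9 -13 -8 -7 -12 -1 4
-6<-1: swap(3,3), lo=4 mid=4 ⇒ -3 -10 -14 -6 -5 -9 -13 -8 -7 -12 -1 4
-5<-1: swap(4,4), lo=5 mid=5 ⇒ -3 -10 -14 -6 -5 -9 -13 -8 -7 -12 -1 4
-9<-1: swap(5,5), lo=6 mid=6 ⇒ -3 -10 -14 -6 -5 -9 -13 -8 -7 -12 -1 4
-13<-1: swap(6,6), lo=7 mid=7 ⇒ -3 -10 -14 -6 -5 -9 -13 -8 -7 -12 -1 4
-8<-1: swap(7,7), lo=8 mid=8 ⇒ -3 -10 -14 -6 -5 -9 -13 -8 -7 -12 -1 4
-7<-1: swap(8,8), lo=9 mid=9 ⇒ -3 -10 -14 -6 -5 -9 -13 -8 -7 -12 -1 4
-12<-1: swap(9,9), lo=10 mid=10 ⇒ -3 -10 -14 -6 -5 -9 -13 -8 -7 -12 -1 4
-1=-1: mid=11
done. lo=10 hi=10; arr=-3 -10 -14 -6 -5 -9 -13 -8 -7 -12 -1 4

-3 -10 -14 -6 -5 -9 -13 -8 -7 -12 -1 4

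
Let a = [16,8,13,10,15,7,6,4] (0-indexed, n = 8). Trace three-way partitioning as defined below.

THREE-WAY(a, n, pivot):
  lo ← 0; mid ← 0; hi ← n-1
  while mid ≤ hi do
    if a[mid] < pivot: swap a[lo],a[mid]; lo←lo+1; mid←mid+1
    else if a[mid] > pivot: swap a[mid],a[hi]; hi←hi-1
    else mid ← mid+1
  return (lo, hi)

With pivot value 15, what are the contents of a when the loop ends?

[4,8,13,10,7,6,15,16]

pivot = 15; lo=0, mid=0, hi=7
a[mid]=16>15: swap a[0],a[7]; hi=6 → [4,8,13,10,15,7,6,16]
a[mid]=4<15: swap a[0],a[0]; lo=1,mid=1 → [4,8,13,10,15,7,6,16]
a[mid]=8<15: swap a[1],a[1]; lo=2,mid=2 → [4,8,13,10,15,7,6,16]
a[mid]=13<15: swap a[2],a[2]; lo=3,mid=3 → [4,8,13,10,15,7,6,16]
a[mid]=10<15: swap a[3],a[3]; lo=4,mid=4 → [4,8,13,10,15,7,6,16]
a[mid]=15=15: mid=5
a[mid]=7<15: swap a[4],a[5]; lo=5,mid=6 → [4,8,13,10,7,15,6,16]
a[mid]=6<15: swap a[5],a[6]; lo=6,mid=7 → [4,8,13,10,7,6,15,16]
end: lo=6, hi=6; a = [4,8,13,10,7,6,15,16]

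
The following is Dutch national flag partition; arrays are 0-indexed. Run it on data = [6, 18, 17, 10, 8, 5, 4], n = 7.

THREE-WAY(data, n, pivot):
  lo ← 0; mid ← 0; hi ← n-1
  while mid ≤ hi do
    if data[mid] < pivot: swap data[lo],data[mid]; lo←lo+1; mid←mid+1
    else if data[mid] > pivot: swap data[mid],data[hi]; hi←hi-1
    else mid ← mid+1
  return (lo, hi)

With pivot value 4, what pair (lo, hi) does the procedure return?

pivot = 4; lo=0, mid=0, hi=6
data[mid]=6>4: swap data[0],data[6]; hi=5 → [4, 18, 17, 10, 8, 5, 6]
data[mid]=4=4: mid=1
data[mid]=18>4: swap data[1],data[5]; hi=4 → [4, 5, 17, 10, 8, 18, 6]
data[mid]=5>4: swap data[1],data[4]; hi=3 → [4, 8, 17, 10, 5, 18, 6]
data[mid]=8>4: swap data[1],data[3]; hi=2 → [4, 10, 17, 8, 5, 18, 6]
data[mid]=10>4: swap data[1],data[2]; hi=1 → [4, 17, 10, 8, 5, 18, 6]
data[mid]=17>4: swap data[1],data[1]; hi=0 → [4, 17, 10, 8, 5, 18, 6]
end: lo=0, hi=0; data = [4, 17, 10, 8, 5, 18, 6]

(0, 0)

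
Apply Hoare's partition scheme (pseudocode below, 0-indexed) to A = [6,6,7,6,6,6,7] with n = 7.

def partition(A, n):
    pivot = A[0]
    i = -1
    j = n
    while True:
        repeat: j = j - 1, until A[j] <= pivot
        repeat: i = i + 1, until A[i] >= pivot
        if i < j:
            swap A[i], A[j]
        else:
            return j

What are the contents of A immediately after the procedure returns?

[6,6,6,7,6,6,7]

pivot=6
j stops at 5 (6), i stops at 0 (6); swap ⇒ [6,6,7,6,6,6,7]
j stops at 4 (6), i stops at 1 (6); swap ⇒ [6,6,7,6,6,6,7]
j stops at 3 (6), i stops at 2 (7); swap ⇒ [6,6,6,7,6,6,7]
j stops at 2, i stops at 3; i≥j ⇒ return 2. A=[6,6,6,7,6,6,7]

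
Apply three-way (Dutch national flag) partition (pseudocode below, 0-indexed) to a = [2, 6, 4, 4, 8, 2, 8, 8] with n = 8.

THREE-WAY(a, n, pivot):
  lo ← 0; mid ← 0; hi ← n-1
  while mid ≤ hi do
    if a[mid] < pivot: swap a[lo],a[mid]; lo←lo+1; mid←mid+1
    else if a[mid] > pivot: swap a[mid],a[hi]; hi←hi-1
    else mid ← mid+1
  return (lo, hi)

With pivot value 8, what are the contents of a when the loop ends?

[2, 6, 4, 4, 2, 8, 8, 8]

pivot = 8; lo=0, mid=0, hi=7
a[mid]=2<8: swap a[0],a[0]; lo=1,mid=1 → [2, 6, 4, 4, 8, 2, 8, 8]
a[mid]=6<8: swap a[1],a[1]; lo=2,mid=2 → [2, 6, 4, 4, 8, 2, 8, 8]
a[mid]=4<8: swap a[2],a[2]; lo=3,mid=3 → [2, 6, 4, 4, 8, 2, 8, 8]
a[mid]=4<8: swap a[3],a[3]; lo=4,mid=4 → [2, 6, 4, 4, 8, 2, 8, 8]
a[mid]=8=8: mid=5
a[mid]=2<8: swap a[4],a[5]; lo=5,mid=6 → [2, 6, 4, 4, 2, 8, 8, 8]
a[mid]=8=8: mid=7
a[mid]=8=8: mid=8
end: lo=5, hi=7; a = [2, 6, 4, 4, 2, 8, 8, 8]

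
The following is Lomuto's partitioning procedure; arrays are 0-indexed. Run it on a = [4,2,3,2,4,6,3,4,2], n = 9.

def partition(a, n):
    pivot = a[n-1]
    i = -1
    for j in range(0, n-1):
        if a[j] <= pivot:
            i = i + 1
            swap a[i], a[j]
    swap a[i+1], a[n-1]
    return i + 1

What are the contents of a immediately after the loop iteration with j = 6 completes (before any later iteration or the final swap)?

[2,2,3,4,4,6,3,4,2]

pivot=2, i=-1
j=0: 4>2, skip
j=1: 2≤2, i=0, swap(0,1) ⇒ [2,4,3,2,4,6,3,4,2]
j=2: 3>2, skip
j=3: 2≤2, i=1, swap(1,3) ⇒ [2,2,3,4,4,6,3,4,2]
j=4: 4>2, skip
j=5: 6>2, skip
j=6: 3>2, skip
(after j=6) a = [2,2,3,4,4,6,3,4,2]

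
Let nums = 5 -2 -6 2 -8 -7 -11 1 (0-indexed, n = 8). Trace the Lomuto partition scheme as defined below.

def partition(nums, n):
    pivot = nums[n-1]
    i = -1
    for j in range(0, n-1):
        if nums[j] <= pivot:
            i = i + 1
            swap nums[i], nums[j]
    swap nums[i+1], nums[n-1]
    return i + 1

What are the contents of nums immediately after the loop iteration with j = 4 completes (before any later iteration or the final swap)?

pivot = nums[7] = 1; i = -1
j=0: nums[0]=5 > 1 → no swap
j=1: nums[1]=-2 ≤ 1 → i=0, swap nums[0],nums[1] → -2 5 -6 2 -8 -7 -11 1
j=2: nums[2]=-6 ≤ 1 → i=1, swap nums[1],nums[2] → -2 -6 5 2 -8 -7 -11 1
j=3: nums[3]=2 > 1 → no swap
j=4: nums[4]=-8 ≤ 1 → i=2, swap nums[2],nums[4] → -2 -6 -8 2 5 -7 -11 1
(after j=4) nums = -2 -6 -8 2 5 -7 -11 1

-2 -6 -8 2 5 -7 -11 1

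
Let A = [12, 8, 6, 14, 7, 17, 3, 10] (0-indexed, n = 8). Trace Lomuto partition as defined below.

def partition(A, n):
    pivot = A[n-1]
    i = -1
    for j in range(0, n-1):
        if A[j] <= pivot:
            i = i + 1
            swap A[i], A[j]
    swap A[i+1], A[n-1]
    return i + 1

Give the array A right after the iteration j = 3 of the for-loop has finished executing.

[8, 6, 12, 14, 7, 17, 3, 10]

pivot = A[7] = 10; i = -1
j=0: A[0]=12 > 10 → no swap
j=1: A[1]=8 ≤ 10 → i=0, swap A[0],A[1] → [8, 12, 6, 14, 7, 17, 3, 10]
j=2: A[2]=6 ≤ 10 → i=1, swap A[1],A[2] → [8, 6, 12, 14, 7, 17, 3, 10]
j=3: A[3]=14 > 10 → no swap
(after j=3) A = [8, 6, 12, 14, 7, 17, 3, 10]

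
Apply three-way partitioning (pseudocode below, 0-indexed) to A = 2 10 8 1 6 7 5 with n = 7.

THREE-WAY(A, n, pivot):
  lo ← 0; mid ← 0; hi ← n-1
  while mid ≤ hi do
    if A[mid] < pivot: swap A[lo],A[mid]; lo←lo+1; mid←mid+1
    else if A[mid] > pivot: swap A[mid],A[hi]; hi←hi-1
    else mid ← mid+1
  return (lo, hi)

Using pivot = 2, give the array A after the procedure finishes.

1 2 8 6 7 5 10

pivot = 2; lo=0, mid=0, hi=6
A[mid]=2=2: mid=1
A[mid]=10>2: swap A[1],A[6]; hi=5 → 2 5 8 1 6 7 10
A[mid]=5>2: swap A[1],A[5]; hi=4 → 2 7 8 1 6 5 10
A[mid]=7>2: swap A[1],A[4]; hi=3 → 2 6 8 1 7 5 10
A[mid]=6>2: swap A[1],A[3]; hi=2 → 2 1 8 6 7 5 10
A[mid]=1<2: swap A[0],A[1]; lo=1,mid=2 → 1 2 8 6 7 5 10
A[mid]=8>2: swap A[2],A[2]; hi=1 → 1 2 8 6 7 5 10
end: lo=1, hi=1; A = 1 2 8 6 7 5 10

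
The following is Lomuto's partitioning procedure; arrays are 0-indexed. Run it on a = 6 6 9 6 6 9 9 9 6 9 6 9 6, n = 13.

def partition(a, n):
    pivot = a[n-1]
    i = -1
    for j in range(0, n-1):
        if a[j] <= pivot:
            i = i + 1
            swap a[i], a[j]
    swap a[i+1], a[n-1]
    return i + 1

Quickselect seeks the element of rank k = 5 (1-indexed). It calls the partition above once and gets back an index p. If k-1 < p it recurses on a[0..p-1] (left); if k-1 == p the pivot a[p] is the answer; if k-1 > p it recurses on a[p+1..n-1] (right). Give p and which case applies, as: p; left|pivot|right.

pivot = a[12] = 6; i = -1
j=0: a[0]=6 ≤ 6 → i=0, swap a[0],a[0] (no change) → 6 6 9 6 6 9 9 9 6 9 6 9 6
j=1: a[1]=6 ≤ 6 → i=1, swap a[1],a[1] (no change) → 6 6 9 6 6 9 9 9 6 9 6 9 6
j=2: a[2]=9 > 6 → no swap
j=3: a[3]=6 ≤ 6 → i=2, swap a[2],a[3] → 6 6 6 9 6 9 9 9 6 9 6 9 6
j=4: a[4]=6 ≤ 6 → i=3, swap a[3],a[4] → 6 6 6 6 9 9 9 9 6 9 6 9 6
j=5: a[5]=9 > 6 → no swap
j=6: a[6]=9 > 6 → no swap
j=7: a[7]=9 > 6 → no swap
j=8: a[8]=6 ≤ 6 → i=4, swap a[4],a[8] → 6 6 6 6 6 9 9 9 9 9 6 9 6
j=9: a[9]=9 > 6 → no swap
j=10: a[10]=6 ≤ 6 → i=5, swap a[5],a[10] → 6 6 6 6 6 6 9 9 9 9 9 9 6
j=11: a[11]=9 > 6 → no swap
final swap a[6],a[12] → 6 6 6 6 6 6 6 9 9 9 9 9 9; return 6
p = 6; k-1 = 4 < 6 ⇒ left

6; left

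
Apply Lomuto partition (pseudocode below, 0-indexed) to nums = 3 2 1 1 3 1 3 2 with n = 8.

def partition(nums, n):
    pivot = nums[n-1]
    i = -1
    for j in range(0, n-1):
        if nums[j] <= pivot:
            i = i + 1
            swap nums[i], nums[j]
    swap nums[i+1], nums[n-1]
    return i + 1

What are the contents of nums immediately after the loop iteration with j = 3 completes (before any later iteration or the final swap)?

2 1 1 3 3 1 3 2

pivot=2, i=-1
j=0: 3>2, skip
j=1: 2≤2, i=0, swap(0,1) ⇒ 2 3 1 1 3 1 3 2
j=2: 1≤2, i=1, swap(1,2) ⇒ 2 1 3 1 3 1 3 2
j=3: 1≤2, i=2, swap(2,3) ⇒ 2 1 1 3 3 1 3 2
(after j=3) nums = 2 1 1 3 3 1 3 2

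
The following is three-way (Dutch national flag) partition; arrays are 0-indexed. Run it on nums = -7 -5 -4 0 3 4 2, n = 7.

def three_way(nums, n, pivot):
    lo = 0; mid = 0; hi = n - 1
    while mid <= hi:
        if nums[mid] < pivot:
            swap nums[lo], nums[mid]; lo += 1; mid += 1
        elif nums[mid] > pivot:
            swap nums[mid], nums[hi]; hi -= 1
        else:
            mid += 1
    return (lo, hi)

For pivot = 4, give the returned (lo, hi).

(6, 6)

pivot = 4; lo=0, mid=0, hi=6
nums[mid]=-7<4: swap nums[0],nums[0]; lo=1,mid=1 → -7 -5 -4 0 3 4 2
nums[mid]=-5<4: swap nums[1],nums[1]; lo=2,mid=2 → -7 -5 -4 0 3 4 2
nums[mid]=-4<4: swap nums[2],nums[2]; lo=3,mid=3 → -7 -5 -4 0 3 4 2
nums[mid]=0<4: swap nums[3],nums[3]; lo=4,mid=4 → -7 -5 -4 0 3 4 2
nums[mid]=3<4: swap nums[4],nums[4]; lo=5,mid=5 → -7 -5 -4 0 3 4 2
nums[mid]=4=4: mid=6
nums[mid]=2<4: swap nums[5],nums[6]; lo=6,mid=7 → -7 -5 -4 0 3 2 4
end: lo=6, hi=6; nums = -7 -5 -4 0 3 2 4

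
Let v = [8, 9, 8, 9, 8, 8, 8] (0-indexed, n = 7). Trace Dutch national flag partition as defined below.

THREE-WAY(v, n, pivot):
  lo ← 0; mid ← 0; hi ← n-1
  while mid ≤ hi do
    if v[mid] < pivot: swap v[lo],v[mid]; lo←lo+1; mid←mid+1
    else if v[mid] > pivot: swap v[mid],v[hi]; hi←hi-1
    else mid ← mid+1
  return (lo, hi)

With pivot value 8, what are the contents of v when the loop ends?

lo=0 mid=0 hi=6
8=8: mid=1
9>8: swap(1,6), hi=5 ⇒ [8, 8, 8, 9, 8, 8, 9]
8=8: mid=2
8=8: mid=3
9>8: swap(3,5), hi=4 ⇒ [8, 8, 8, 8, 8, 9, 9]
8=8: mid=4
8=8: mid=5
done. lo=0 hi=4; v=[8, 8, 8, 8, 8, 9, 9]

[8, 8, 8, 8, 8, 9, 9]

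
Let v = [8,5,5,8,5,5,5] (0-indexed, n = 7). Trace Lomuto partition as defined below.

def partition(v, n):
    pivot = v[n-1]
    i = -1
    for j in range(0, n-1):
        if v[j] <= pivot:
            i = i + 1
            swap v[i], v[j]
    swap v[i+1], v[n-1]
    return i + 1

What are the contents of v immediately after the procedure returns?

[5,5,5,5,5,8,8]

pivot = v[6] = 5; i = -1
j=0: v[0]=8 > 5 → no swap
j=1: v[1]=5 ≤ 5 → i=0, swap v[0],v[1] → [5,8,5,8,5,5,5]
j=2: v[2]=5 ≤ 5 → i=1, swap v[1],v[2] → [5,5,8,8,5,5,5]
j=3: v[3]=8 > 5 → no swap
j=4: v[4]=5 ≤ 5 → i=2, swap v[2],v[4] → [5,5,5,8,8,5,5]
j=5: v[5]=5 ≤ 5 → i=3, swap v[3],v[5] → [5,5,5,5,8,8,5]
final swap v[4],v[6] → [5,5,5,5,5,8,8]; return 4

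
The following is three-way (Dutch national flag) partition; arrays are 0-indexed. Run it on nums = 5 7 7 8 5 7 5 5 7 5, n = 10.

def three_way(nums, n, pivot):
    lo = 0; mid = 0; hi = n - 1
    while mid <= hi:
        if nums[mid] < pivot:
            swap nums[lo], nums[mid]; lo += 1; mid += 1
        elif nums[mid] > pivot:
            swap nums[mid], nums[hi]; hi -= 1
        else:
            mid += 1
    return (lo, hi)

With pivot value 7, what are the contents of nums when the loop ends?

pivot = 7; lo=0, mid=0, hi=9
nums[mid]=5<7: swap nums[0],nums[0]; lo=1,mid=1 → 5 7 7 8 5 7 5 5 7 5
nums[mid]=7=7: mid=2
nums[mid]=7=7: mid=3
nums[mid]=8>7: swap nums[3],nums[9]; hi=8 → 5 7 7 5 5 7 5 5 7 8
nums[mid]=5<7: swap nums[1],nums[3]; lo=2,mid=4 → 5 5 7 7 5 7 5 5 7 8
nums[mid]=5<7: swap nums[2],nums[4]; lo=3,mid=5 → 5 5 5 7 7 7 5 5 7 8
nums[mid]=7=7: mid=6
nums[mid]=5<7: swap nums[3],nums[6]; lo=4,mid=7 → 5 5 5 5 7 7 7 5 7 8
nums[mid]=5<7: swap nums[4],nums[7]; lo=5,mid=8 → 5 5 5 5 5 7 7 7 7 8
nums[mid]=7=7: mid=9
end: lo=5, hi=8; nums = 5 5 5 5 5 7 7 7 7 8

5 5 5 5 5 7 7 7 7 8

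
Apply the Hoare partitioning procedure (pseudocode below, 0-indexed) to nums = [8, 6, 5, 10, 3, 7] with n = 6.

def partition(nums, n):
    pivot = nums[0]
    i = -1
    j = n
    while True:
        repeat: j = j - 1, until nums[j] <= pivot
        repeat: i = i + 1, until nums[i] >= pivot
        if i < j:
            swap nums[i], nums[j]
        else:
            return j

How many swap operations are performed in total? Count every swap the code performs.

2

pivot = nums[0] = 8; i = -1, j = 6
j→5 (nums[5]=7≤8), i→0 (nums[0]=8≥8); i<j, swap → [7, 6, 5, 10, 3, 8]
j→4 (nums[4]=3≤8), i→3 (nums[3]=10≥8); i<j, swap → [7, 6, 5, 3, 10, 8]
j→3, i→4; i≥j, return j=3. nums = [7, 6, 5, 3, 10, 8]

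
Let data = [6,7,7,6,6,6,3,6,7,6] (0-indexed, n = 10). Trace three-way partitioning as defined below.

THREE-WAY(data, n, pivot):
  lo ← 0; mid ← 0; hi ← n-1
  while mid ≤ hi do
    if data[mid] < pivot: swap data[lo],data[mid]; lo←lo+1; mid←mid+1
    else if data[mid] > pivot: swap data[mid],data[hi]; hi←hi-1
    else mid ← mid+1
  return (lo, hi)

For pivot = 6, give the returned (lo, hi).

pivot = 6; lo=0, mid=0, hi=9
data[mid]=6=6: mid=1
data[mid]=7>6: swap data[1],data[9]; hi=8 → [6,6,7,6,6,6,3,6,7,7]
data[mid]=6=6: mid=2
data[mid]=7>6: swap data[2],data[8]; hi=7 → [6,6,7,6,6,6,3,6,7,7]
data[mid]=7>6: swap data[2],data[7]; hi=6 → [6,6,6,6,6,6,3,7,7,7]
data[mid]=6=6: mid=3
data[mid]=6=6: mid=4
data[mid]=6=6: mid=5
data[mid]=6=6: mid=6
data[mid]=3<6: swap data[0],data[6]; lo=1,mid=7 → [3,6,6,6,6,6,6,7,7,7]
end: lo=1, hi=6; data = [3,6,6,6,6,6,6,7,7,7]

(1, 6)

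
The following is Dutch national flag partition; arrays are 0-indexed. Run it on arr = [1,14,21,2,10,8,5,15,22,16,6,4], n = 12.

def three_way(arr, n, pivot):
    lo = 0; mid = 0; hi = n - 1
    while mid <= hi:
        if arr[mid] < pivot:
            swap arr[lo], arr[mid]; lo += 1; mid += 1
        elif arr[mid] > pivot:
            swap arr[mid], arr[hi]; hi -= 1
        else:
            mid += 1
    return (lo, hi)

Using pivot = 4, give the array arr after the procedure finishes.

lo=0 mid=0 hi=11
1<4: swap(0,0), lo=1 mid=1 ⇒ [1,14,21,2,10,8,5,15,22,16,6,4]
14>4: swap(1,11), hi=10 ⇒ [1,4,21,2,10,8,5,15,22,16,6,14]
4=4: mid=2
21>4: swap(2,10), hi=9 ⇒ [1,4,6,2,10,8,5,15,22,16,21,14]
6>4: swap(2,9), hi=8 ⇒ [1,4,16,2,10,8,5,15,22,6,21,14]
16>4: swap(2,8), hi=7 ⇒ [1,4,22,2,10,8,5,15,16,6,21,14]
22>4: swap(2,7), hi=6 ⇒ [1,4,15,2,10,8,5,22,16,6,21,14]
15>4: swap(2,6), hi=5 ⇒ [1,4,5,2,10,8,15,22,16,6,21,14]
5>4: swap(2,5), hi=4 ⇒ [1,4,8,2,10,5,15,22,16,6,21,14]
8>4: swap(2,4), hi=3 ⇒ [1,4,10,2,8,5,15,22,16,6,21,14]
10>4: swap(2,3), hi=2 ⇒ [1,4,2,10,8,5,15,22,16,6,21,14]
2<4: swap(1,2), lo=2 mid=3 ⇒ [1,2,4,10,8,5,15,22,16,6,21,14]
done. lo=2 hi=2; arr=[1,2,4,10,8,5,15,22,16,6,21,14]

[1,2,4,10,8,5,15,22,16,6,21,14]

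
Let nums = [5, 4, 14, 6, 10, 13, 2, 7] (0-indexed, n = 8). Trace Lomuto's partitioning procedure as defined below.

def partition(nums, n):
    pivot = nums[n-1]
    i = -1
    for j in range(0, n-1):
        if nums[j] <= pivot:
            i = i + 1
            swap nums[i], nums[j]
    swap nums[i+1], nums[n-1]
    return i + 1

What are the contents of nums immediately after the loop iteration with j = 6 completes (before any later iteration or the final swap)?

pivot=7, i=-1
j=0: 5≤7, i=0, swap(0,0) ⇒ [5, 4, 14, 6, 10, 13, 2, 7]
j=1: 4≤7, i=1, swap(1,1) ⇒ [5, 4, 14, 6, 10, 13, 2, 7]
j=2: 14>7, skip
j=3: 6≤7, i=2, swap(2,3) ⇒ [5, 4, 6, 14, 10, 13, 2, 7]
j=4: 10>7, skip
j=5: 13>7, skip
j=6: 2≤7, i=3, swap(3,6) ⇒ [5, 4, 6, 2, 10, 13, 14, 7]
(after j=6) nums = [5, 4, 6, 2, 10, 13, 14, 7]

[5, 4, 6, 2, 10, 13, 14, 7]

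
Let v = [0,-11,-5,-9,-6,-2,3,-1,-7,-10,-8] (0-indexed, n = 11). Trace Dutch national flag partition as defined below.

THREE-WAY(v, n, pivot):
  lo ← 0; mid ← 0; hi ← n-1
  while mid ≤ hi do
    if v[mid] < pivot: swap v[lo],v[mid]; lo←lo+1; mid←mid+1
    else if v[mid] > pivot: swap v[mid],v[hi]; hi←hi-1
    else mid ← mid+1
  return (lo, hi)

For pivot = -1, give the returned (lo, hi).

(8, 8)

lo=0 mid=0 hi=10
0>-1: swap(0,10), hi=9 ⇒ [-8,-11,-5,-9,-6,-2,3,-1,-7,-10,0]
-8<-1: swap(0,0), lo=1 mid=1 ⇒ [-8,-11,-5,-9,-6,-2,3,-1,-7,-10,0]
-11<-1: swap(1,1), lo=2 mid=2 ⇒ [-8,-11,-5,-9,-6,-2,3,-1,-7,-10,0]
-5<-1: swap(2,2), lo=3 mid=3 ⇒ [-8,-11,-5,-9,-6,-2,3,-1,-7,-10,0]
-9<-1: swap(3,3), lo=4 mid=4 ⇒ [-8,-11,-5,-9,-6,-2,3,-1,-7,-10,0]
-6<-1: swap(4,4), lo=5 mid=5 ⇒ [-8,-11,-5,-9,-6,-2,3,-1,-7,-10,0]
-2<-1: swap(5,5), lo=6 mid=6 ⇒ [-8,-11,-5,-9,-6,-2,3,-1,-7,-10,0]
3>-1: swap(6,9), hi=8 ⇒ [-8,-11,-5,-9,-6,-2,-10,-1,-7,3,0]
-10<-1: swap(6,6), lo=7 mid=7 ⇒ [-8,-11,-5,-9,-6,-2,-10,-1,-7,3,0]
-1=-1: mid=8
-7<-1: swap(7,8), lo=8 mid=9 ⇒ [-8,-11,-5,-9,-6,-2,-10,-7,-1,3,0]
done. lo=8 hi=8; v=[-8,-11,-5,-9,-6,-2,-10,-7,-1,3,0]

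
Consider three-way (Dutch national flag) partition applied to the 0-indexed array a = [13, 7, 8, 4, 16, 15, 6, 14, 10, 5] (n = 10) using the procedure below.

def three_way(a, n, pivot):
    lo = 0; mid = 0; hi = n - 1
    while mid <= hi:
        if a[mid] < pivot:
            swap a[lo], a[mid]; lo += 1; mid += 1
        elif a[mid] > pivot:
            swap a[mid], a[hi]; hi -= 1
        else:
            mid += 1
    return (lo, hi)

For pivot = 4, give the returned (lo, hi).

pivot = 4; lo=0, mid=0, hi=9
a[mid]=13>4: swap a[0],a[9]; hi=8 → [5, 7, 8, 4, 16, 15, 6, 14, 10, 13]
a[mid]=5>4: swap a[0],a[8]; hi=7 → [10, 7, 8, 4, 16, 15, 6, 14, 5, 13]
a[mid]=10>4: swap a[0],a[7]; hi=6 → [14, 7, 8, 4, 16, 15, 6, 10, 5, 13]
a[mid]=14>4: swap a[0],a[6]; hi=5 → [6, 7, 8, 4, 16, 15, 14, 10, 5, 13]
a[mid]=6>4: swap a[0],a[5]; hi=4 → [15, 7, 8, 4, 16, 6, 14, 10, 5, 13]
a[mid]=15>4: swap a[0],a[4]; hi=3 → [16, 7, 8, 4, 15, 6, 14, 10, 5, 13]
a[mid]=16>4: swap a[0],a[3]; hi=2 → [4, 7, 8, 16, 15, 6, 14, 10, 5, 13]
a[mid]=4=4: mid=1
a[mid]=7>4: swap a[1],a[2]; hi=1 → [4, 8, 7, 16, 15, 6, 14, 10, 5, 13]
a[mid]=8>4: swap a[1],a[1]; hi=0 → [4, 8, 7, 16, 15, 6, 14, 10, 5, 13]
end: lo=0, hi=0; a = [4, 8, 7, 16, 15, 6, 14, 10, 5, 13]

(0, 0)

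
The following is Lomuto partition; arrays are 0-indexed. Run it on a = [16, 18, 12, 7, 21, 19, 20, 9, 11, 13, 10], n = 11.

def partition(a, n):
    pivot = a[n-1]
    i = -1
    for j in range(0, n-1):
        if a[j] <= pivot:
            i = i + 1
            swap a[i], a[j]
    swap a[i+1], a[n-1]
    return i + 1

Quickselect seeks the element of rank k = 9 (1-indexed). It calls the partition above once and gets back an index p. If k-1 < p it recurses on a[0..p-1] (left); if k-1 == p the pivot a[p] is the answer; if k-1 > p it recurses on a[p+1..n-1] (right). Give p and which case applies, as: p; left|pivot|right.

2; right

pivot=10, i=-1
j=0: 16>10, skip
j=1: 18>10, skip
j=2: 12>10, skip
j=3: 7≤10, i=0, swap(0,3) ⇒ [7, 18, 12, 16, 21, 19, 20, 9, 11, 13, 10]
j=4: 21>10, skip
j=5: 19>10, skip
j=6: 20>10, skip
j=7: 9≤10, i=1, swap(1,7) ⇒ [7, 9, 12, 16, 21, 19, 20, 18, 11, 13, 10]
j=8: 11>10, skip
j=9: 13>10, skip
swap(2,10) ⇒ [7, 9, 10, 16, 21, 19, 20, 18, 11, 13, 12]; return 2
p = 2; k-1 = 8 > 2 ⇒ right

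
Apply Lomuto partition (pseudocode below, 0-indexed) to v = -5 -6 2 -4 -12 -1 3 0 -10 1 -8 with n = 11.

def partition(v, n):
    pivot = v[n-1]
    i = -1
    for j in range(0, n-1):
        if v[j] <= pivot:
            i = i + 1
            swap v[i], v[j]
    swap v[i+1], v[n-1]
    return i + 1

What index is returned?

pivot = v[10] = -8; i = -1
j=0: v[0]=-5 > -8 → no swap
j=1: v[1]=-6 > -8 → no swap
j=2: v[2]=2 > -8 → no swap
j=3: v[3]=-4 > -8 → no swap
j=4: v[4]=-12 ≤ -8 → i=0, swap v[0],v[4] → -12 -6 2 -4 -5 -1 3 0 -10 1 -8
j=5: v[5]=-1 > -8 → no swap
j=6: v[6]=3 > -8 → no swap
j=7: v[7]=0 > -8 → no swap
j=8: v[8]=-10 ≤ -8 → i=1, swap v[1],v[8] → -12 -10 2 -4 -5 -1 3 0 -6 1 -8
j=9: v[9]=1 > -8 → no swap
final swap v[2],v[10] → -12 -10 -8 -4 -5 -1 3 0 -6 1 2; return 2

2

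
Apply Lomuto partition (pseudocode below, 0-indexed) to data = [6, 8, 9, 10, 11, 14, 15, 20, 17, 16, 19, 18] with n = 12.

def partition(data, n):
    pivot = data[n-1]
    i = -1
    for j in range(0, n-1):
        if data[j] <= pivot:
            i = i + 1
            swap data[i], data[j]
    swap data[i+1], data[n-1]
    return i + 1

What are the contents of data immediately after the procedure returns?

pivot = data[11] = 18; i = -1
j=0: data[0]=6 ≤ 18 → i=0, swap data[0],data[0] (no change) → [6, 8, 9, 10, 11, 14, 15, 20, 17, 16, 19, 18]
j=1: data[1]=8 ≤ 18 → i=1, swap data[1],data[1] (no change) → [6, 8, 9, 10, 11, 14, 15, 20, 17, 16, 19, 18]
j=2: data[2]=9 ≤ 18 → i=2, swap data[2],data[2] (no change) → [6, 8, 9, 10, 11, 14, 15, 20, 17, 16, 19, 18]
j=3: data[3]=10 ≤ 18 → i=3, swap data[3],data[3] (no change) → [6, 8, 9, 10, 11, 14, 15, 20, 17, 16, 19, 18]
j=4: data[4]=11 ≤ 18 → i=4, swap data[4],data[4] (no change) → [6, 8, 9, 10, 11, 14, 15, 20, 17, 16, 19, 18]
j=5: data[5]=14 ≤ 18 → i=5, swap data[5],data[5] (no change) → [6, 8, 9, 10, 11, 14, 15, 20, 17, 16, 19, 18]
j=6: data[6]=15 ≤ 18 → i=6, swap data[6],data[6] (no change) → [6, 8, 9, 10, 11, 14, 15, 20, 17, 16, 19, 18]
j=7: data[7]=20 > 18 → no swap
j=8: data[8]=17 ≤ 18 → i=7, swap data[7],data[8] → [6, 8, 9, 10, 11, 14, 15, 17, 20, 16, 19, 18]
j=9: data[9]=16 ≤ 18 → i=8, swap data[8],data[9] → [6, 8, 9, 10, 11, 14, 15, 17, 16, 20, 19, 18]
j=10: data[10]=19 > 18 → no swap
final swap data[9],data[11] → [6, 8, 9, 10, 11, 14, 15, 17, 16, 18, 19, 20]; return 9

[6, 8, 9, 10, 11, 14, 15, 17, 16, 18, 19, 20]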